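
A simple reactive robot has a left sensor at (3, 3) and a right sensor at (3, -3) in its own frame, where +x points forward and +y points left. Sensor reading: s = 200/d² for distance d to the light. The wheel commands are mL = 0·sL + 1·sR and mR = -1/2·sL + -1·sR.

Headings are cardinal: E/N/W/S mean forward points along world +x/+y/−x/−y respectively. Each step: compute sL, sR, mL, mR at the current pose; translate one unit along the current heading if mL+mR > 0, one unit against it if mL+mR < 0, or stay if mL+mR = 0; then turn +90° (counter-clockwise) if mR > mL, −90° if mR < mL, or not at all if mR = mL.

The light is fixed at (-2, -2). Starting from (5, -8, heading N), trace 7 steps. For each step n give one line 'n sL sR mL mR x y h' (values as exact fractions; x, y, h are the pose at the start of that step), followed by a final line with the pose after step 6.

n=0: pose=(5,-8,N); sL=8, sR=200/109; mL=200/109, mR=-636/109; mL+mR=-4 → advance -1; mR−mL=-836/109 → turn -1·90°
n=1: pose=(5,-9,E); sL=50/29, sR=1; mL=1, mR=-54/29; mL+mR=-25/29 → advance -1; mR−mL=-83/29 → turn -1·90°
n=2: pose=(4,-9,S); sL=200/181, sR=200/109; mL=200/109, mR=-47100/19729; mL+mR=-100/181 → advance -1; mR−mL=-83300/19729 → turn -1·90°
n=3: pose=(4,-8,W); sL=20/9, sR=100/9; mL=100/9, mR=-110/9; mL+mR=-10/9 → advance -1; mR−mL=-70/3 → turn -1·90°
n=4: pose=(5,-8,N); sL=8, sR=200/109; mL=200/109, mR=-636/109; mL+mR=-4 → advance -1; mR−mL=-836/109 → turn -1·90°
n=5: pose=(5,-9,E); sL=50/29, sR=1; mL=1, mR=-54/29; mL+mR=-25/29 → advance -1; mR−mL=-83/29 → turn -1·90°
n=6: pose=(4,-9,S); sL=200/181, sR=200/109; mL=200/109, mR=-47100/19729; mL+mR=-100/181 → advance -1; mR−mL=-83300/19729 → turn -1·90°

0 8 200/109 200/109 -636/109 5 -8 N
1 50/29 1 1 -54/29 5 -9 E
2 200/181 200/109 200/109 -47100/19729 4 -9 S
3 20/9 100/9 100/9 -110/9 4 -8 W
4 8 200/109 200/109 -636/109 5 -8 N
5 50/29 1 1 -54/29 5 -9 E
6 200/181 200/109 200/109 -47100/19729 4 -9 S
final 4 -8 W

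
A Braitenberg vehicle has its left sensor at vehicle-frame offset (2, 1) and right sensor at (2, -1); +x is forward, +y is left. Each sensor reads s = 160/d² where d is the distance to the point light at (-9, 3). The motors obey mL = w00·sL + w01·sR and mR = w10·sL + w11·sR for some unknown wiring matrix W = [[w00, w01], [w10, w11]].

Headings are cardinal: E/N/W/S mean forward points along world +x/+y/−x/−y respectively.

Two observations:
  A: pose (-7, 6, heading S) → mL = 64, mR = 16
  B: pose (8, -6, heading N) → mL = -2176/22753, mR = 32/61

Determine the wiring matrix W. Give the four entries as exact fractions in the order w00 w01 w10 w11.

obs A: pose=(-7,6,S) → sL=16, sR=80, mL=64, mR=16
obs B: pose=(8,-6,N) → sL=32/61, sR=160/373, mL=-2176/22753, mR=32/61
sensor matrix S = [[16, 80], [32/61, 160/373]]; det S = -798720/22753
solve [mL_A; mL_B] = S·[w00; w01] and [mR_A; mR_B] = S·[w10; w11]:
  w00 = -1, w01 = 1, w10 = 1, w11 = 0

-1 1 1 0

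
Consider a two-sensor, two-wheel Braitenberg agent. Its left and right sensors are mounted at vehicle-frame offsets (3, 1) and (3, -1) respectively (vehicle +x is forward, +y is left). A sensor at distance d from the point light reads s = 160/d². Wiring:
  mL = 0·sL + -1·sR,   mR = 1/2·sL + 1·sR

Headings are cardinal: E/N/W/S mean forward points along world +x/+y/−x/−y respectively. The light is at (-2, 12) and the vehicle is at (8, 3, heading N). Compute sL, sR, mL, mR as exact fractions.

160/117 160/157 -160/157 31280/18369

left sensor world pos  = (7, 6); dL² = 117
right sensor world pos = (9, 6); dR² = 157
sL = 160/117 = 160/117
sR = 160/157 = 160/157
mL = 0·sL + -1·sR = -160/157
mR = 1/2·sL + 1·sR = 31280/18369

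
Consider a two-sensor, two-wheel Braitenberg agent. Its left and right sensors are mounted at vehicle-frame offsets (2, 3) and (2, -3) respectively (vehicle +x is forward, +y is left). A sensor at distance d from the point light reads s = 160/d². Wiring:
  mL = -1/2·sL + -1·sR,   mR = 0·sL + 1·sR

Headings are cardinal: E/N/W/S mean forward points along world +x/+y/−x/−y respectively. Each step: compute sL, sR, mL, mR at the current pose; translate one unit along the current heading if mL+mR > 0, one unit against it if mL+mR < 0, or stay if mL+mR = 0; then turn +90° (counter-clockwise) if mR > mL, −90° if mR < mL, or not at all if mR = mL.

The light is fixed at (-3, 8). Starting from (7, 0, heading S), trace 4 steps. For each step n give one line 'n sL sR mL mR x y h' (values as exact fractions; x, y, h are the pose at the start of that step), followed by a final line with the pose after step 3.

0 160/269 160/149 -54960/40081 160/149 7 0 S
1 1 40/61 -141/122 40/61 7 1 E
2 160/61 160/169 -23280/10309 160/169 6 1 N
3 16/17 80/37 -1656/629 80/37 6 0 W
final 7 0 S

n=0: pose=(7,0,S); sL=160/269, sR=160/149; mL=-54960/40081, mR=160/149; mL+mR=-80/269 → advance -1; mR−mL=98000/40081 → turn +1·90°
n=1: pose=(7,1,E); sL=1, sR=40/61; mL=-141/122, mR=40/61; mL+mR=-1/2 → advance -1; mR−mL=221/122 → turn +1·90°
n=2: pose=(6,1,N); sL=160/61, sR=160/169; mL=-23280/10309, mR=160/169; mL+mR=-80/61 → advance -1; mR−mL=33040/10309 → turn +1·90°
n=3: pose=(6,0,W); sL=16/17, sR=80/37; mL=-1656/629, mR=80/37; mL+mR=-8/17 → advance -1; mR−mL=3016/629 → turn +1·90°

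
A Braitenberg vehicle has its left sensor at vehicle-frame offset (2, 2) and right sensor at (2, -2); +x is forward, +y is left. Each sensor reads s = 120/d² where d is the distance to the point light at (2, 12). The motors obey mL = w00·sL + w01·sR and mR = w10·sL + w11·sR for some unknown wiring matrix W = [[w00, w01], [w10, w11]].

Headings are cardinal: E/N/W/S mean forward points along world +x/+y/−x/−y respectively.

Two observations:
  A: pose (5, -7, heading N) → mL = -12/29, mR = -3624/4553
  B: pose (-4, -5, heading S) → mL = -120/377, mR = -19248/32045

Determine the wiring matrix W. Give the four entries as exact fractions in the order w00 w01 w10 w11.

-1 0 -1 -1

obs A: pose=(5,-7,N) → sL=12/29, sR=60/157, mL=-12/29, mR=-3624/4553
obs B: pose=(-4,-5,S) → sL=120/377, sR=24/85, mL=-120/377, mR=-19248/32045
sensor matrix S = [[12/29, 60/157], [120/377, 24/85]]; det S = -24192/5031065
solve [mL_A; mL_B] = S·[w00; w01] and [mR_A; mR_B] = S·[w10; w11]:
  w00 = -1, w01 = 0, w10 = -1, w11 = -1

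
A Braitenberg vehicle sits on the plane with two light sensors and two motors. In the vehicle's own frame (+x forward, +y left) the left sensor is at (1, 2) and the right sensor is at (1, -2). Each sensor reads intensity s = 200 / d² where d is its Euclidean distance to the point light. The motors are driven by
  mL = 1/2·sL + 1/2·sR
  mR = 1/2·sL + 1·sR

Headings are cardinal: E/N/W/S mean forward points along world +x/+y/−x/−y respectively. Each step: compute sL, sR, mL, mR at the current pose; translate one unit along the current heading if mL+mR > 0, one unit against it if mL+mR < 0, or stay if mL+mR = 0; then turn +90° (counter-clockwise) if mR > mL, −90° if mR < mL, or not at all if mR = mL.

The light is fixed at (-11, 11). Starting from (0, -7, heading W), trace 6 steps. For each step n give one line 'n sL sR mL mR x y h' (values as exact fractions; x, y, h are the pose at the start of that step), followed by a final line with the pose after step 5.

0 2/5 50/89 214/445 339/445 0 -7 W
1 40/101 8/17 744/1717 1148/1717 -1 -7 S
2 20/41 100/281 4860/11521 6910/11521 -1 -8 E
3 40/81 200/493 17960/39933 26060/39933 0 -8 N
4 2/5 50/89 214/445 339/445 0 -7 W
5 40/101 8/17 744/1717 1148/1717 -1 -7 S
final -1 -8 E

n=0: pose=(0,-7,W); sL=2/5, sR=50/89; mL=214/445, mR=339/445; mL+mR=553/445 → advance +1; mR−mL=25/89 → turn +1·90°
n=1: pose=(-1,-7,S); sL=40/101, sR=8/17; mL=744/1717, mR=1148/1717; mL+mR=1892/1717 → advance +1; mR−mL=4/17 → turn +1·90°
n=2: pose=(-1,-8,E); sL=20/41, sR=100/281; mL=4860/11521, mR=6910/11521; mL+mR=11770/11521 → advance +1; mR−mL=50/281 → turn +1·90°
n=3: pose=(0,-8,N); sL=40/81, sR=200/493; mL=17960/39933, mR=26060/39933; mL+mR=44020/39933 → advance +1; mR−mL=100/493 → turn +1·90°
n=4: pose=(0,-7,W); sL=2/5, sR=50/89; mL=214/445, mR=339/445; mL+mR=553/445 → advance +1; mR−mL=25/89 → turn +1·90°
n=5: pose=(-1,-7,S); sL=40/101, sR=8/17; mL=744/1717, mR=1148/1717; mL+mR=1892/1717 → advance +1; mR−mL=4/17 → turn +1·90°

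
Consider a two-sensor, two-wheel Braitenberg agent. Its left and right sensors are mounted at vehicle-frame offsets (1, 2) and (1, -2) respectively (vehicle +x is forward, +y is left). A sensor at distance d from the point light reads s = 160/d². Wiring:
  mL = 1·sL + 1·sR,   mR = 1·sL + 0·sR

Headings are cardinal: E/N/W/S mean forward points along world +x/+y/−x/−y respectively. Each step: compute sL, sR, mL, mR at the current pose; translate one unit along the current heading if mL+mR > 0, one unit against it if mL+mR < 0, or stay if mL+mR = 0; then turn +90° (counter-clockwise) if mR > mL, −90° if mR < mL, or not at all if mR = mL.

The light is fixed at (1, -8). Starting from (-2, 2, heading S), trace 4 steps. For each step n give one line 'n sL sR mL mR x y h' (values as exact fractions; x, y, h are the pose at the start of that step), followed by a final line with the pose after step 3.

n=0: pose=(-2,2,S); sL=80/41, sR=80/53; mL=7520/2173, mR=80/41; mL+mR=11760/2173 → advance +1; mR−mL=-80/53 → turn -1·90°
n=1: pose=(-2,1,W); sL=32/13, sR=160/137; mL=6464/1781, mR=32/13; mL+mR=10848/1781 → advance +1; mR−mL=-160/137 → turn -1·90°
n=2: pose=(-3,1,N); sL=20/17, sR=20/13; mL=600/221, mR=20/17; mL+mR=860/221 → advance +1; mR−mL=-20/13 → turn -1·90°
n=3: pose=(-3,2,E); sL=160/153, sR=160/73; mL=36160/11169, mR=160/153; mL+mR=47840/11169 → advance +1; mR−mL=-160/73 → turn -1·90°

0 80/41 80/53 7520/2173 80/41 -2 2 S
1 32/13 160/137 6464/1781 32/13 -2 1 W
2 20/17 20/13 600/221 20/17 -3 1 N
3 160/153 160/73 36160/11169 160/153 -3 2 E
final -2 2 S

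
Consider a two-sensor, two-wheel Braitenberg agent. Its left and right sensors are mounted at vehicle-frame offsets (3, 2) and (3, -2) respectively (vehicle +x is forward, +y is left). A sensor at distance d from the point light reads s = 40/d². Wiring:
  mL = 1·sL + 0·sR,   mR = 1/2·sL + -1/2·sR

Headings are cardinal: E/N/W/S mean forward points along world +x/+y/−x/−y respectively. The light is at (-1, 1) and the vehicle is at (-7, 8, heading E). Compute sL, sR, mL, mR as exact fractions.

4/9 20/17 4/9 -56/153

left sensor world pos  = (-4, 10); dL² = 90
right sensor world pos = (-4, 6); dR² = 34
sL = 40/90 = 4/9
sR = 40/34 = 20/17
mL = 1·sL + 0·sR = 4/9
mR = 1/2·sL + -1/2·sR = -56/153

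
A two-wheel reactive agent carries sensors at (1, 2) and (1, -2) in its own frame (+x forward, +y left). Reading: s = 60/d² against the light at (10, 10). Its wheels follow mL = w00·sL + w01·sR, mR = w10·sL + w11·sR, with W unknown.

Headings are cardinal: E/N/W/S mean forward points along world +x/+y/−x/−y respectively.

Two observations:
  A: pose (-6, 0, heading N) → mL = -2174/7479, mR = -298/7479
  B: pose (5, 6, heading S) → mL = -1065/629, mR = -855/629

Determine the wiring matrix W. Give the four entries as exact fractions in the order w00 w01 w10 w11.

obs A: pose=(-6,0,N) → sL=4/27, sR=60/277, mL=-2174/7479, mR=-298/7479
obs B: pose=(5,6,S) → sL=30/17, sR=30/37, mL=-1065/629, mR=-855/629
sensor matrix S = [[4/27, 60/277], [30/17, 30/37]]; det S = -411040/1568097
solve [mL_A; mL_B] = S·[w00; w01] and [mR_A; mR_B] = S·[w10; w11]:
  w00 = -1/2, w01 = -1, w10 = -1, w11 = 1/2

-1/2 -1 -1 1/2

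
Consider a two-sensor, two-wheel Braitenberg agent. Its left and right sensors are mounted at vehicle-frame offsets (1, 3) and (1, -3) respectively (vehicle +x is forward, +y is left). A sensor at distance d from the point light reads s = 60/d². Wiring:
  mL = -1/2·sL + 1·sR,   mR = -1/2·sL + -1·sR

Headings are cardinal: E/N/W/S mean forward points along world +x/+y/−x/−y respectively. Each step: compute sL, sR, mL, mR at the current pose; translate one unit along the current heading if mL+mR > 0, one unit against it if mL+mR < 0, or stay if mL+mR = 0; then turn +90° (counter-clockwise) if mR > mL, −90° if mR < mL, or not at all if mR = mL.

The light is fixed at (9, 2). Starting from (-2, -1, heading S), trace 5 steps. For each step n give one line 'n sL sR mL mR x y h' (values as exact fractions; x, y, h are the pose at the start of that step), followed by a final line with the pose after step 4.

0 3/4 15/53 -39/424 -279/424 -2 -1 S
1 60/169 12/29 1158/4901 -2898/4901 -2 0 W
2 6/17 6/5 87/85 -117/85 -1 0 N
3 20/27 20/39 50/351 -310/351 -1 -1 E
4 3/4 15/53 -39/424 -279/424 -2 -1 S
final -2 0 W

n=0: pose=(-2,-1,S); sL=3/4, sR=15/53; mL=-39/424, mR=-279/424; mL+mR=-3/4 → advance -1; mR−mL=-30/53 → turn -1·90°
n=1: pose=(-2,0,W); sL=60/169, sR=12/29; mL=1158/4901, mR=-2898/4901; mL+mR=-60/169 → advance -1; mR−mL=-24/29 → turn -1·90°
n=2: pose=(-1,0,N); sL=6/17, sR=6/5; mL=87/85, mR=-117/85; mL+mR=-6/17 → advance -1; mR−mL=-12/5 → turn -1·90°
n=3: pose=(-1,-1,E); sL=20/27, sR=20/39; mL=50/351, mR=-310/351; mL+mR=-20/27 → advance -1; mR−mL=-40/39 → turn -1·90°
n=4: pose=(-2,-1,S); sL=3/4, sR=15/53; mL=-39/424, mR=-279/424; mL+mR=-3/4 → advance -1; mR−mL=-30/53 → turn -1·90°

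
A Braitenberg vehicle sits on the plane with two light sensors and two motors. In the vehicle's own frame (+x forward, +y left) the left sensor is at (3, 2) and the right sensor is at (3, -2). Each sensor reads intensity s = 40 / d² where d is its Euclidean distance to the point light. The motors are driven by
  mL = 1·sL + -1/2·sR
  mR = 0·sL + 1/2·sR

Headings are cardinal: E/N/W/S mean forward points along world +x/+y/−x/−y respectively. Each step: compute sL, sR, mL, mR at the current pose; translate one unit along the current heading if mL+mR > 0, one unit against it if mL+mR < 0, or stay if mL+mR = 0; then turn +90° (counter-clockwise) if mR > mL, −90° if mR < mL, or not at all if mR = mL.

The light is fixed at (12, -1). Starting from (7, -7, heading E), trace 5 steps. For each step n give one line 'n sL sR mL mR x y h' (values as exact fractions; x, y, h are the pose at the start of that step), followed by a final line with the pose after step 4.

0 2 10/17 29/17 5/17 7 -7 E
1 8/17 40/117 596/1989 20/117 8 -7 S
2 4/13 20/37 18/481 10/37 8 -8 W
3 40/109 40/149 3780/16241 20/149 7 -8 S
4 10/41 2/5 9/205 1/5 7 -9 W
final 6 -9 S

n=0: pose=(7,-7,E); sL=2, sR=10/17; mL=29/17, mR=5/17; mL+mR=2 → advance +1; mR−mL=-24/17 → turn -1·90°
n=1: pose=(8,-7,S); sL=8/17, sR=40/117; mL=596/1989, mR=20/117; mL+mR=8/17 → advance +1; mR−mL=-256/1989 → turn -1·90°
n=2: pose=(8,-8,W); sL=4/13, sR=20/37; mL=18/481, mR=10/37; mL+mR=4/13 → advance +1; mR−mL=112/481 → turn +1·90°
n=3: pose=(7,-8,S); sL=40/109, sR=40/149; mL=3780/16241, mR=20/149; mL+mR=40/109 → advance +1; mR−mL=-1600/16241 → turn -1·90°
n=4: pose=(7,-9,W); sL=10/41, sR=2/5; mL=9/205, mR=1/5; mL+mR=10/41 → advance +1; mR−mL=32/205 → turn +1·90°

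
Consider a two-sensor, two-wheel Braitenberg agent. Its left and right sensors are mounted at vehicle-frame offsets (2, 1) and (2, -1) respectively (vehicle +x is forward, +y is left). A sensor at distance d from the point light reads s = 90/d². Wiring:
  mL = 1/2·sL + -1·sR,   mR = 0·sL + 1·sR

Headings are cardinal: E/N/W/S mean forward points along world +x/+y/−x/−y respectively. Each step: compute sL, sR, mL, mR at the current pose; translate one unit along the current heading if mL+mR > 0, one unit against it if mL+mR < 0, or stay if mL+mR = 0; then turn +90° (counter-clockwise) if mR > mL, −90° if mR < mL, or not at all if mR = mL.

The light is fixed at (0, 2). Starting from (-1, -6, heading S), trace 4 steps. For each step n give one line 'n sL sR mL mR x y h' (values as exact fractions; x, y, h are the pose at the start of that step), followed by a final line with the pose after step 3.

0 9/10 45/52 -27/65 45/52 -1 -6 S
1 18/13 90/101 -261/1313 90/101 -1 -7 E
2 9/5 9/5 -9/10 9/5 0 -7 N
3 18/17 90/53 -1053/901 90/53 0 -6 W
final -1 -6 S

n=0: pose=(-1,-6,S); sL=9/10, sR=45/52; mL=-27/65, mR=45/52; mL+mR=9/20 → advance +1; mR−mL=333/260 → turn +1·90°
n=1: pose=(-1,-7,E); sL=18/13, sR=90/101; mL=-261/1313, mR=90/101; mL+mR=9/13 → advance +1; mR−mL=1431/1313 → turn +1·90°
n=2: pose=(0,-7,N); sL=9/5, sR=9/5; mL=-9/10, mR=9/5; mL+mR=9/10 → advance +1; mR−mL=27/10 → turn +1·90°
n=3: pose=(0,-6,W); sL=18/17, sR=90/53; mL=-1053/901, mR=90/53; mL+mR=9/17 → advance +1; mR−mL=2583/901 → turn +1·90°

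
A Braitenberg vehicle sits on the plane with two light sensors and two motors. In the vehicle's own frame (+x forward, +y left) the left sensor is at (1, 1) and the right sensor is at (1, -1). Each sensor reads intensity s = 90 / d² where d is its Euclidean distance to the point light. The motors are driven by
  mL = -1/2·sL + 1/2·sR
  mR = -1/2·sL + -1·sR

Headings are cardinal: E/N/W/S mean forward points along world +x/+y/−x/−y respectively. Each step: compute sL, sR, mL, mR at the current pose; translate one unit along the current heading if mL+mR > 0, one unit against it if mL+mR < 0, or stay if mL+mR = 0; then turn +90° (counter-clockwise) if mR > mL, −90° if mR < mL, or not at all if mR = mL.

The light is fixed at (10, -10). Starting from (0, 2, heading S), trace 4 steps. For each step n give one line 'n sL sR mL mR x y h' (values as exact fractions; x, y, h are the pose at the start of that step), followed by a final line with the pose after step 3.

n=0: pose=(0,2,S); sL=45/101, sR=45/121; mL=-450/12221, mR=-14535/24442; mL+mR=-15435/24442 → advance -1; mR−mL=-135/242 → turn -1·90°
n=1: pose=(0,3,W); sL=18/53, sR=90/317; mL=-468/16801, mR=-7623/16801; mL+mR=-8091/16801 → advance -1; mR−mL=-135/317 → turn -1·90°
n=2: pose=(1,3,N); sL=45/148, sR=9/26; mL=81/3848, mR=-1917/3848; mL+mR=-459/962 → advance -1; mR−mL=-27/52 → turn -1·90°
n=3: pose=(1,2,E); sL=90/233, sR=18/37; mL=432/8621, mR=-5859/8621; mL+mR=-5427/8621 → advance -1; mR−mL=-27/37 → turn -1·90°

0 45/101 45/121 -450/12221 -14535/24442 0 2 S
1 18/53 90/317 -468/16801 -7623/16801 0 3 W
2 45/148 9/26 81/3848 -1917/3848 1 3 N
3 90/233 18/37 432/8621 -5859/8621 1 2 E
final 0 2 S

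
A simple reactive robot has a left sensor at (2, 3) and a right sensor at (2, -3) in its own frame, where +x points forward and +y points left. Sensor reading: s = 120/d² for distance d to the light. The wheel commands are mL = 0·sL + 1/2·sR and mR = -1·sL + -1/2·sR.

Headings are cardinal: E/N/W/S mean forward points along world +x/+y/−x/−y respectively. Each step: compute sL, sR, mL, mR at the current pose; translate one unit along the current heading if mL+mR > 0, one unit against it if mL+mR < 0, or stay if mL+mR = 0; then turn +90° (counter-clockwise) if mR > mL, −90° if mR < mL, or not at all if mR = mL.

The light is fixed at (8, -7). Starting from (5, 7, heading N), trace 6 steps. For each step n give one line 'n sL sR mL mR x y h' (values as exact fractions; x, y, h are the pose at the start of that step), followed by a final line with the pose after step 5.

0 30/73 15/32 15/64 -3015/4672 5 7 N
1 120/257 120/101 60/101 -27540/25957 5 6 E
2 60/61 12/17 6/17 -1386/1037 4 6 S
3 120/157 24/65 12/65 -9684/10205 4 7 W
4 30/73 15/32 15/64 -3015/4672 5 7 N
5 120/257 120/101 60/101 -27540/25957 5 6 E
final 4 6 S

n=0: pose=(5,7,N); sL=30/73, sR=15/32; mL=15/64, mR=-3015/4672; mL+mR=-30/73 → advance -1; mR−mL=-2055/2336 → turn -1·90°
n=1: pose=(5,6,E); sL=120/257, sR=120/101; mL=60/101, mR=-27540/25957; mL+mR=-120/257 → advance -1; mR−mL=-42960/25957 → turn -1·90°
n=2: pose=(4,6,S); sL=60/61, sR=12/17; mL=6/17, mR=-1386/1037; mL+mR=-60/61 → advance -1; mR−mL=-1752/1037 → turn -1·90°
n=3: pose=(4,7,W); sL=120/157, sR=24/65; mL=12/65, mR=-9684/10205; mL+mR=-120/157 → advance -1; mR−mL=-11568/10205 → turn -1·90°
n=4: pose=(5,7,N); sL=30/73, sR=15/32; mL=15/64, mR=-3015/4672; mL+mR=-30/73 → advance -1; mR−mL=-2055/2336 → turn -1·90°
n=5: pose=(5,6,E); sL=120/257, sR=120/101; mL=60/101, mR=-27540/25957; mL+mR=-120/257 → advance -1; mR−mL=-42960/25957 → turn -1·90°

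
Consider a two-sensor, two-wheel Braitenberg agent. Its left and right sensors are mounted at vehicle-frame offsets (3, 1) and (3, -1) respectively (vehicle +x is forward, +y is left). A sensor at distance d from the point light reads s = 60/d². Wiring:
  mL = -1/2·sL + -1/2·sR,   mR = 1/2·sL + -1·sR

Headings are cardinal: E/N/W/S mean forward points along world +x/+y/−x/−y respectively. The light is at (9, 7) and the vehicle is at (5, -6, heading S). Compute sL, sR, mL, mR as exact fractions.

left sensor world pos  = (6, -9); dL² = 265
right sensor world pos = (4, -9); dR² = 281
sL = 60/265 = 12/53
sR = 60/281 = 60/281
mL = -1/2·sL + -1/2·sR = -3276/14893
mR = 1/2·sL + -1·sR = -1494/14893

12/53 60/281 -3276/14893 -1494/14893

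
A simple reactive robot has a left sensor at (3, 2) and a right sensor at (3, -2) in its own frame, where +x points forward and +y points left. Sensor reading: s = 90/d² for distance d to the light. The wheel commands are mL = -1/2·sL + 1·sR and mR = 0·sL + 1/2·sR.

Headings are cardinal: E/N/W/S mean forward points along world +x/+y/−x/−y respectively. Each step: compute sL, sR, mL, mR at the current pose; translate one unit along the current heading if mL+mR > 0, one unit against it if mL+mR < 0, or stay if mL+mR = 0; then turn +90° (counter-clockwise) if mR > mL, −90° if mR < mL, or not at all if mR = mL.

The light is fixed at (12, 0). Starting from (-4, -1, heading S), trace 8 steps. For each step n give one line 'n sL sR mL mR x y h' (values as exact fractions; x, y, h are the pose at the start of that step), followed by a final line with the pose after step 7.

n=0: pose=(-4,-1,S); sL=45/106, sR=9/34; mL=189/3604, mR=9/68; mL+mR=333/1802 → advance +1; mR−mL=72/901 → turn +1·90°
n=1: pose=(-4,-2,E); sL=90/169, sR=18/37; mL=1377/6253, mR=9/37; mL+mR=2898/6253 → advance +1; mR−mL=144/6253 → turn +1·90°
n=2: pose=(-3,-2,N); sL=9/29, sR=9/17; mL=369/986, mR=9/34; mL+mR=315/493 → advance +1; mR−mL=-54/493 → turn -1·90°
n=3: pose=(-3,-1,E); sL=18/29, sR=10/17; mL=137/493, mR=5/17; mL+mR=282/493 → advance +1; mR−mL=8/493 → turn +1·90°
n=4: pose=(-2,-1,N); sL=9/26, sR=45/74; mL=837/1924, mR=45/148; mL+mR=711/962 → advance +1; mR−mL=-63/481 → turn -1·90°
n=5: pose=(-2,0,E); sL=18/25, sR=18/25; mL=9/25, mR=9/25; mL+mR=18/25 → advance +1; mR−mL=0 → turn +0·90°
n=6: pose=(-1,0,E); sL=45/52, sR=45/52; mL=45/104, mR=45/104; mL+mR=45/52 → advance +1; mR−mL=0 → turn +0·90°
n=7: pose=(0,0,E); sL=18/17, sR=18/17; mL=9/17, mR=9/17; mL+mR=18/17 → advance +1; mR−mL=0 → turn +0·90°

0 45/106 9/34 189/3604 9/68 -4 -1 S
1 90/169 18/37 1377/6253 9/37 -4 -2 E
2 9/29 9/17 369/986 9/34 -3 -2 N
3 18/29 10/17 137/493 5/17 -3 -1 E
4 9/26 45/74 837/1924 45/148 -2 -1 N
5 18/25 18/25 9/25 9/25 -2 0 E
6 45/52 45/52 45/104 45/104 -1 0 E
7 18/17 18/17 9/17 9/17 0 0 E
final 1 0 E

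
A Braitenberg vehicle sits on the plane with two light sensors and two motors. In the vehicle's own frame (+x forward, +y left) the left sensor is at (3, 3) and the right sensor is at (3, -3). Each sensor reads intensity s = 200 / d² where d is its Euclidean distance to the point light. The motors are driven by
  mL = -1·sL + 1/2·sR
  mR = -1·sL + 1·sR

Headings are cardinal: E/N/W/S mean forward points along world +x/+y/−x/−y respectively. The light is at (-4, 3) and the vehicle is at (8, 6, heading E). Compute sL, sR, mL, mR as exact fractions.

200/261 8/9 -28/87 32/261

left sensor world pos  = (11, 9); dL² = 261
right sensor world pos = (11, 3); dR² = 225
sL = 200/261 = 200/261
sR = 200/225 = 8/9
mL = -1·sL + 1/2·sR = -28/87
mR = -1·sL + 1·sR = 32/261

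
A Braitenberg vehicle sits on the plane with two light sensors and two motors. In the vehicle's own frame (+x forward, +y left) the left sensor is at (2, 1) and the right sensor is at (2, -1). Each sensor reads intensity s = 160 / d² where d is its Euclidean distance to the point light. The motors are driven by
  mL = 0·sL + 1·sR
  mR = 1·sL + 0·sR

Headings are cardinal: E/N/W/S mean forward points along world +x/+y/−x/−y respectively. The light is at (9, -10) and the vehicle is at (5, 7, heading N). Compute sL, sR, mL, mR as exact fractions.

80/193 16/37 16/37 80/193

left sensor world pos  = (4, 9); dL² = 386
right sensor world pos = (6, 9); dR² = 370
sL = 160/386 = 80/193
sR = 160/370 = 16/37
mL = 0·sL + 1·sR = 16/37
mR = 1·sL + 0·sR = 80/193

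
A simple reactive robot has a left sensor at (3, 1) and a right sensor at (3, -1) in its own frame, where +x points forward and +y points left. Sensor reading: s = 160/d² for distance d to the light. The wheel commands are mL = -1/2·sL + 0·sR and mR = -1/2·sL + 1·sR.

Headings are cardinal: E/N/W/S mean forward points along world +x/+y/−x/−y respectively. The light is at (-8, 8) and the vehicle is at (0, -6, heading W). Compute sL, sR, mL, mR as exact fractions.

16/25 80/97 -8/25 1224/2425

left sensor world pos  = (-3, -7); dL² = 250
right sensor world pos = (-3, -5); dR² = 194
sL = 160/250 = 16/25
sR = 160/194 = 80/97
mL = -1/2·sL + 0·sR = -8/25
mR = -1/2·sL + 1·sR = 1224/2425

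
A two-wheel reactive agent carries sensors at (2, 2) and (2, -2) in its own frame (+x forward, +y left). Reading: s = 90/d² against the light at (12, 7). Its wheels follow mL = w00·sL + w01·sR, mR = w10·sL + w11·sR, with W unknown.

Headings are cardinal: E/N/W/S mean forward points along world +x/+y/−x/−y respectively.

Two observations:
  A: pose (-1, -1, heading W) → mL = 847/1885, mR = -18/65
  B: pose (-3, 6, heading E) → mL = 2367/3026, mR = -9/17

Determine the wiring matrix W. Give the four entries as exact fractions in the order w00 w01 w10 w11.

obs A: pose=(-1,-1,W) → sL=18/65, sR=10/29, mL=847/1885, mR=-18/65
obs B: pose=(-3,6,E) → sL=9/17, sR=45/89, mL=2367/3026, mR=-9/17
sensor matrix S = [[18/65, 10/29], [9/17, 45/89]]; det S = -24264/570401
solve [mL_A; mL_B] = S·[w00; w01] and [mR_A; mR_B] = S·[w10; w11]:
  w00 = 1, w01 = 1/2, w10 = -1, w11 = 0

1 1/2 -1 0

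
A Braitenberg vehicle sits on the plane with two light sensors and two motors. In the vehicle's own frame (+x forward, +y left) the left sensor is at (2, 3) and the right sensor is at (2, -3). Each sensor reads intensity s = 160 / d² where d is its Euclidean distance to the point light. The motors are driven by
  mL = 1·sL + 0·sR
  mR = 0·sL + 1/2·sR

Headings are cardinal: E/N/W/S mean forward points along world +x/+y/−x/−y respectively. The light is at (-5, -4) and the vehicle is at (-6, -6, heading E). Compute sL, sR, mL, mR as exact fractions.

left sensor world pos  = (-4, -3); dL² = 2
right sensor world pos = (-4, -9); dR² = 26
sL = 160/2 = 80
sR = 160/26 = 80/13
mL = 1·sL + 0·sR = 80
mR = 0·sL + 1/2·sR = 40/13

80 80/13 80 40/13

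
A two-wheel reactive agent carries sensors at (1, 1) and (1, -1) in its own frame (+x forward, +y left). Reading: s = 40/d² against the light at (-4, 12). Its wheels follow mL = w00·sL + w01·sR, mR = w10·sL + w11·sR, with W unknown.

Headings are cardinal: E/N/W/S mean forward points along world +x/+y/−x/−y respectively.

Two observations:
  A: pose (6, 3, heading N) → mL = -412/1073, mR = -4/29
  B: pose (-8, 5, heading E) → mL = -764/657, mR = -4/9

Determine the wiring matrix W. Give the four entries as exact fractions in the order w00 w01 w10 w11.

-1 -1/2 -1/2 0

obs A: pose=(6,3,N) → sL=8/29, sR=8/37, mL=-412/1073, mR=-4/29
obs B: pose=(-8,5,E) → sL=8/9, sR=40/73, mL=-764/657, mR=-4/9
sensor matrix S = [[8/29, 8/37], [8/9, 40/73]]; det S = -28928/704961
solve [mL_A; mL_B] = S·[w00; w01] and [mR_A; mR_B] = S·[w10; w11]:
  w00 = -1, w01 = -1/2, w10 = -1/2, w11 = 0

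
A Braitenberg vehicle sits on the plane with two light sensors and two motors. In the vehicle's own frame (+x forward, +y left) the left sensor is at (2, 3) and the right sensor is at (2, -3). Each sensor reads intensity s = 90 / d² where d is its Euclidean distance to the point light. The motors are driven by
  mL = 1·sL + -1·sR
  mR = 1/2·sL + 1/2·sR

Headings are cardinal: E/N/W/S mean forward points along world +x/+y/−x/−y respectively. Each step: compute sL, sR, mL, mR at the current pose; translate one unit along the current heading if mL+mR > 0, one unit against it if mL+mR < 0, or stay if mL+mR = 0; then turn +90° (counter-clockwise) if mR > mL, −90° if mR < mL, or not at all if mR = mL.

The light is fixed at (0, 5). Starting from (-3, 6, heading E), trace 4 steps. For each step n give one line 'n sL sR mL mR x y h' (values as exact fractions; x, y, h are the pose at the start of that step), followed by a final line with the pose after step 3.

n=0: pose=(-3,6,E); sL=90/17, sR=18; mL=-216/17, mR=198/17; mL+mR=-18/17 → advance -1; mR−mL=414/17 → turn +1·90°
n=1: pose=(-4,6,N); sL=45/29, sR=9; mL=-216/29, mR=153/29; mL+mR=-63/29 → advance -1; mR−mL=369/29 → turn +1·90°
n=2: pose=(-4,5,W); sL=2, sR=2; mL=0, mR=2; mL+mR=2 → advance +1; mR−mL=2 → turn +1·90°
n=3: pose=(-5,5,S); sL=45/4, sR=45/34; mL=675/68, mR=855/136; mL+mR=2205/136 → advance +1; mR−mL=-495/136 → turn -1·90°

0 90/17 18 -216/17 198/17 -3 6 E
1 45/29 9 -216/29 153/29 -4 6 N
2 2 2 0 2 -4 5 W
3 45/4 45/34 675/68 855/136 -5 5 S
final -5 4 W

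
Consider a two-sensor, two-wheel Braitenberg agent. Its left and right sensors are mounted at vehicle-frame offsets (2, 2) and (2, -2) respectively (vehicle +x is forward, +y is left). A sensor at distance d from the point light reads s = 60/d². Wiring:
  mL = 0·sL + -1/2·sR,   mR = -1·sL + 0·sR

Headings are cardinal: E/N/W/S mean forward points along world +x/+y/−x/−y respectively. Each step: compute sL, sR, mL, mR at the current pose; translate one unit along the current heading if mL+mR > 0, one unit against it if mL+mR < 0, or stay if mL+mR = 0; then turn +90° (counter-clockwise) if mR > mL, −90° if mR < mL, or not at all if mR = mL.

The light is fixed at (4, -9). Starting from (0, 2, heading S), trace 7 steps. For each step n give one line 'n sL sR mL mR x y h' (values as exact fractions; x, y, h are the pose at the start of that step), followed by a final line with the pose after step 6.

n=0: pose=(0,2,S); sL=12/17, sR=20/39; mL=-10/39, mR=-12/17; mL+mR=-638/663 → advance -1; mR−mL=-298/663 → turn -1·90°
n=1: pose=(0,3,W); sL=15/34, sR=15/58; mL=-15/116, mR=-15/34; mL+mR=-1125/1972 → advance -1; mR−mL=-615/1972 → turn -1·90°
n=2: pose=(1,3,N); sL=60/221, sR=60/197; mL=-30/197, mR=-60/221; mL+mR=-18450/43537 → advance -1; mR−mL=-5190/43537 → turn -1·90°
n=3: pose=(1,2,E); sL=6/17, sR=30/41; mL=-15/41, mR=-6/17; mL+mR=-501/697 → advance -1; mR−mL=9/697 → turn +1·90°
n=4: pose=(0,2,N); sL=12/41, sR=60/173; mL=-30/173, mR=-12/41; mL+mR=-3306/7093 → advance -1; mR−mL=-846/7093 → turn -1·90°
n=5: pose=(0,1,E); sL=15/37, sR=15/17; mL=-15/34, mR=-15/37; mL+mR=-1065/1258 → advance -1; mR−mL=45/1258 → turn +1·90°
n=6: pose=(-1,1,N); sL=60/193, sR=20/51; mL=-10/51, mR=-60/193; mL+mR=-4990/9843 → advance -1; mR−mL=-1130/9843 → turn -1·90°

0 12/17 20/39 -10/39 -12/17 0 2 S
1 15/34 15/58 -15/116 -15/34 0 3 W
2 60/221 60/197 -30/197 -60/221 1 3 N
3 6/17 30/41 -15/41 -6/17 1 2 E
4 12/41 60/173 -30/173 -12/41 0 2 N
5 15/37 15/17 -15/34 -15/37 0 1 E
6 60/193 20/51 -10/51 -60/193 -1 1 N
final -1 0 E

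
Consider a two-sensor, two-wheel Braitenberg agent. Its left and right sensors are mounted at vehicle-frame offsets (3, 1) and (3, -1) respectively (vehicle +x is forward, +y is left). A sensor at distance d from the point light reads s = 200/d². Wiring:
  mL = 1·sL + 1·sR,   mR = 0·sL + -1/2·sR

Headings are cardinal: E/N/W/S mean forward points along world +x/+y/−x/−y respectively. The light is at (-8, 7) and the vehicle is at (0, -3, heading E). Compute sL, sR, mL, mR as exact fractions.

100/101 100/121 22200/12221 -50/121

left sensor world pos  = (3, -2); dL² = 202
right sensor world pos = (3, -4); dR² = 242
sL = 200/202 = 100/101
sR = 200/242 = 100/121
mL = 1·sL + 1·sR = 22200/12221
mR = 0·sL + -1/2·sR = -50/121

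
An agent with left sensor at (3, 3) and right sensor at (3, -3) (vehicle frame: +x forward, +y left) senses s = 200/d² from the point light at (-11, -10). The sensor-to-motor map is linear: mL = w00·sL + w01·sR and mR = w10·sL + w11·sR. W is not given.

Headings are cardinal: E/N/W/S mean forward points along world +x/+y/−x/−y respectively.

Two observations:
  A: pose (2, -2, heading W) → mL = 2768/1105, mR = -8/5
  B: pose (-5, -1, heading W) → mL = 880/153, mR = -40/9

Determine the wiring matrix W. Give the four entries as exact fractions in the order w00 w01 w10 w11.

obs A: pose=(2,-2,W) → sL=8/5, sR=200/221, mL=2768/1105, mR=-8/5
obs B: pose=(-5,-1,W) → sL=40/9, sR=200/153, mL=880/153, mR=-40/9
sensor matrix S = [[8/5, 200/221], [40/9, 200/153]]; det S = -1280/663
solve [mL_A; mL_B] = S·[w00; w01] and [mR_A; mR_B] = S·[w10; w11]:
  w00 = 1, w01 = 1, w10 = -1, w11 = 0

1 1 -1 0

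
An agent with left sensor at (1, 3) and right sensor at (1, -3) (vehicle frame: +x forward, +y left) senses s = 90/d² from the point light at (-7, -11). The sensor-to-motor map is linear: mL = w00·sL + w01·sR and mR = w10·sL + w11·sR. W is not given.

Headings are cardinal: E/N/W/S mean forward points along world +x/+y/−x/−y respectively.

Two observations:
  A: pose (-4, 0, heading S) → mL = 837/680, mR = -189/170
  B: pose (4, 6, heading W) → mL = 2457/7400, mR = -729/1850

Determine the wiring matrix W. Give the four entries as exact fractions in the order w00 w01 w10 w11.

1/2 1 -1 -1/2

obs A: pose=(-4,0,S) → sL=45/68, sR=9/10, mL=837/680, mR=-189/170
obs B: pose=(4,6,W) → sL=45/148, sR=9/50, mL=2457/7400, mR=-729/1850
sensor matrix S = [[45/68, 9/10], [45/148, 9/50]]; det S = -486/3145
solve [mL_A; mL_B] = S·[w00; w01] and [mR_A; mR_B] = S·[w10; w11]:
  w00 = 1/2, w01 = 1, w10 = -1, w11 = -1/2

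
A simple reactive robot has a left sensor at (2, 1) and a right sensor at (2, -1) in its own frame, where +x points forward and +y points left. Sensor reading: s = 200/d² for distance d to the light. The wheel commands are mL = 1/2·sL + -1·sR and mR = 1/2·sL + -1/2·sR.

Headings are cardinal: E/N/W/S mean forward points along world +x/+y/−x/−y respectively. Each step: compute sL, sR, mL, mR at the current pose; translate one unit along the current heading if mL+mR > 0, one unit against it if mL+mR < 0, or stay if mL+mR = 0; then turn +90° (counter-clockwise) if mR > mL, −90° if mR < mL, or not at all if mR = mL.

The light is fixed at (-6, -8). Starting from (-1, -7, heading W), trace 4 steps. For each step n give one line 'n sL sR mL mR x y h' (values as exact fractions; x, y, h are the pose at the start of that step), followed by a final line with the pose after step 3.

0 200/9 200/13 -500/117 400/117 -1 -7 W
1 4 100/13 -74/13 -24/13 0 -7 S
2 200/73 40/13 -1620/949 -160/949 0 -6 E
3 25/4 50/13 -75/104 125/104 -1 -6 N
final -1 -5 W

n=0: pose=(-1,-7,W); sL=200/9, sR=200/13; mL=-500/117, mR=400/117; mL+mR=-100/117 → advance -1; mR−mL=100/13 → turn +1·90°
n=1: pose=(0,-7,S); sL=4, sR=100/13; mL=-74/13, mR=-24/13; mL+mR=-98/13 → advance -1; mR−mL=50/13 → turn +1·90°
n=2: pose=(0,-6,E); sL=200/73, sR=40/13; mL=-1620/949, mR=-160/949; mL+mR=-1780/949 → advance -1; mR−mL=20/13 → turn +1·90°
n=3: pose=(-1,-6,N); sL=25/4, sR=50/13; mL=-75/104, mR=125/104; mL+mR=25/52 → advance +1; mR−mL=25/13 → turn +1·90°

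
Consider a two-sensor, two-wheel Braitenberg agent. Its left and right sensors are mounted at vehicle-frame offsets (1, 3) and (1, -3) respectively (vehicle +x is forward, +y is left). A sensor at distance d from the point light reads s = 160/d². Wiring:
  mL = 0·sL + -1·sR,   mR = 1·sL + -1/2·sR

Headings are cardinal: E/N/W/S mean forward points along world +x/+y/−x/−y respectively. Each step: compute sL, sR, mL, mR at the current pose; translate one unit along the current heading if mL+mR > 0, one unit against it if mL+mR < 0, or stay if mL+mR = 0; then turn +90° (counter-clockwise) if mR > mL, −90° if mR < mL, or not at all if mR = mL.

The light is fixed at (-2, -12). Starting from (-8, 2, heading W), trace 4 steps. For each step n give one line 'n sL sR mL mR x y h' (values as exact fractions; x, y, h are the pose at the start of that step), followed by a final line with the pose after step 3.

n=0: pose=(-8,2,W); sL=16/17, sR=80/169; mL=-80/169, mR=2024/2873; mL+mR=664/2873 → advance +1; mR−mL=3384/2873 → turn +1·90°
n=1: pose=(-9,2,S); sL=32/37, sR=160/269; mL=-160/269, mR=5648/9953; mL+mR=-272/9953 → advance -1; mR−mL=11568/9953 → turn +1·90°
n=2: pose=(-9,3,E); sL=4/9, sR=8/9; mL=-8/9, mR=0; mL+mR=-8/9 → advance -1; mR−mL=8/9 → turn +1·90°
n=3: pose=(-10,3,N); sL=160/377, sR=160/281; mL=-160/281, mR=14800/105937; mL+mR=-45520/105937 → advance -1; mR−mL=75120/105937 → turn +1·90°

0 16/17 80/169 -80/169 2024/2873 -8 2 W
1 32/37 160/269 -160/269 5648/9953 -9 2 S
2 4/9 8/9 -8/9 0 -9 3 E
3 160/377 160/281 -160/281 14800/105937 -10 3 N
final -10 2 W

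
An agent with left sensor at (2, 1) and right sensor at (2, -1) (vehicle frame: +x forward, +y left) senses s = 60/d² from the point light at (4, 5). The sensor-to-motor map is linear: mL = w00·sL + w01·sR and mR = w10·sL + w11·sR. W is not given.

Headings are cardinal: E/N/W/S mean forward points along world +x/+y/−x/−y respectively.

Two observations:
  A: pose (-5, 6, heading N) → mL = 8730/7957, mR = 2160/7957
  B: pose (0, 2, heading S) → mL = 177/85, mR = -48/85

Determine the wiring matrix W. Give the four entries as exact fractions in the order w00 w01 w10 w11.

obs A: pose=(-5,6,N) → sL=60/109, sR=60/73, mL=8730/7957, mR=2160/7957
obs B: pose=(0,2,S) → sL=30/17, sR=6/5, mL=177/85, mR=-48/85
sensor matrix S = [[60/109, 60/73], [30/17, 6/5]]; det S = -106848/135269
solve [mL_A; mL_B] = S·[w00; w01] and [mR_A; mR_B] = S·[w10; w11]:
  w00 = 1/2, w01 = 1, w10 = -1, w11 = 1

1/2 1 -1 1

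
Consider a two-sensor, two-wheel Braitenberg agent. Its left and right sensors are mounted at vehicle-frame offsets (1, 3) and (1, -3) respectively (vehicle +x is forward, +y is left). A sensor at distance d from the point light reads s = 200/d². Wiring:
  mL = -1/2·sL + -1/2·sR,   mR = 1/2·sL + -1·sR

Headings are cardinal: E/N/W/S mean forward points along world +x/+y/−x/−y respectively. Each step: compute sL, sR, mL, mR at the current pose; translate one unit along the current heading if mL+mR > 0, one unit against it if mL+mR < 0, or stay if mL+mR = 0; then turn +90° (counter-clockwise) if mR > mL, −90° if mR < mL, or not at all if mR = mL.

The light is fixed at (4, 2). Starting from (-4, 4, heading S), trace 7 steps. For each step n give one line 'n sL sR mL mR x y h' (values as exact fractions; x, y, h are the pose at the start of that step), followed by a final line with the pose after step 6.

n=0: pose=(-4,4,S); sL=100/13, sR=100/61; mL=-3700/793, mR=1750/793; mL+mR=-150/61 → advance -1; mR−mL=5450/793 → turn +1·90°
n=1: pose=(-4,5,E); sL=40/17, sR=200/49; mL=-2680/833, mR=-2420/833; mL+mR=-300/49 → advance -1; mR−mL=260/833 → turn +1·90°
n=2: pose=(-5,5,N); sL=5/4, sR=50/13; mL=-265/104, mR=-335/104; mL+mR=-75/13 → advance -1; mR−mL=-35/52 → turn -1·90°
n=3: pose=(-5,4,E); sL=200/89, sR=40/13; mL=-3080/1157, mR=-2260/1157; mL+mR=-60/13 → advance -1; mR−mL=820/1157 → turn +1·90°
n=4: pose=(-6,4,N); sL=100/89, sR=100/29; mL=-5900/2581, mR=-7450/2581; mL+mR=-150/29 → advance -1; mR−mL=-1550/2581 → turn -1·90°
n=5: pose=(-6,3,E); sL=200/97, sR=40/17; mL=-3640/1649, mR=-2180/1649; mL+mR=-60/17 → advance -1; mR−mL=1460/1649 → turn +1·90°
n=6: pose=(-7,3,N); sL=1, sR=50/17; mL=-67/34, mR=-83/34; mL+mR=-75/17 → advance -1; mR−mL=-8/17 → turn -1·90°

0 100/13 100/61 -3700/793 1750/793 -4 4 S
1 40/17 200/49 -2680/833 -2420/833 -4 5 E
2 5/4 50/13 -265/104 -335/104 -5 5 N
3 200/89 40/13 -3080/1157 -2260/1157 -5 4 E
4 100/89 100/29 -5900/2581 -7450/2581 -6 4 N
5 200/97 40/17 -3640/1649 -2180/1649 -6 3 E
6 1 50/17 -67/34 -83/34 -7 3 N
final -7 2 E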